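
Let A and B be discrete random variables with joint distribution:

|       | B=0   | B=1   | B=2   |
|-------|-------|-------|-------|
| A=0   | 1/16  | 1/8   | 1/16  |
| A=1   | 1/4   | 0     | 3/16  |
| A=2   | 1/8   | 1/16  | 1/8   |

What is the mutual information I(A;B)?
Marginal P(A) (row sums):
  P(A=0) = 1/16 + 1/8 + 1/16 = 1/4
  P(A=1) = 1/4 + 0 + 3/16 = 7/16
  P(A=2) = 1/8 + 1/16 + 1/8 = 5/16
Marginal P(B) (column sums):
  P(B=0) = 1/16 + 1/4 + 1/8 = 7/16
  P(B=1) = 1/8 + 0 + 1/16 = 3/16
  P(B=2) = 1/16 + 3/16 + 1/8 = 3/8

H(A) = -[(1/4)·log₂(1/4) + (7/16)·log₂(7/16) + (5/16)·log₂(5/16)]
  = 0.5000 + 0.5218 + 0.5244
  = 1.5462 bits
H(B) = -[(7/16)·log₂(7/16) + (3/16)·log₂(3/16) + (3/8)·log₂(3/8)]
  = 0.5218 + 0.4528 + 0.5306
  = 1.5052 bits
H(A,B) = -[(1/16)·log₂(1/16) + (1/8)·log₂(1/8) + (1/16)·log₂(1/16) + (1/4)·log₂(1/4) + (3/16)·log₂(3/16) + (1/8)·log₂(1/8) + (1/16)·log₂(1/16) + (1/8)·log₂(1/8)]
  = 0.2500 + 0.3750 + 0.2500 + 0.5000 + 0.4528 + 0.3750 + 0.2500 + 0.3750
  = 2.8278 bits

I(A;B) = H(A) + H(B) - H(A,B)
  = 1.5462 + 1.5052 - 2.8278
  = 0.2236 bits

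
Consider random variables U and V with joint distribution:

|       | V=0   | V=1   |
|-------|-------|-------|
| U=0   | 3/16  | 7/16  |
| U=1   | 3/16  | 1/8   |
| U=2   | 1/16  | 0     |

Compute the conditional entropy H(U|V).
Marginal P(V) (column sums):
  P(V=0) = 3/16 + 3/16 + 1/16 = 7/16
  P(V=1) = 7/16 + 1/8 + 0 = 9/16

H(U|V) = -Σ P(U,V)·log₂ P(U|V), where P(U|V) = P(U,V) / P(V)
  (cells with P(U,V) = 0 contribute 0)
  (U=0,V=0): P(U|V) = (3/16)/(7/16) = 3/7;  -(3/16)·log₂(3/7) = 0.2292
  (U=0,V=1): P(U|V) = (7/16)/(9/16) = 7/9;  -(7/16)·log₂(7/9) = 0.1586
  (U=1,V=0): P(U|V) = (3/16)/(7/16) = 3/7;  -(3/16)·log₂(3/7) = 0.2292
  (U=1,V=1): P(U|V) = (1/8)/(9/16) = 2/9;  -(1/8)·log₂(2/9) = 0.2712
  (U=2,V=0): P(U|V) = (1/16)/(7/16) = 1/7;  -(1/16)·log₂(1/7) = 0.1755
H(U|V) = 0.2292 + 0.1586 + 0.2292 + 0.2712 + 0.1755
  = 1.0637 bits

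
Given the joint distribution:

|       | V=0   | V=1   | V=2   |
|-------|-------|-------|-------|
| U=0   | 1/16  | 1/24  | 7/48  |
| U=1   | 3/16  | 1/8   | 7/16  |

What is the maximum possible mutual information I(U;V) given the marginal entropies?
The upper bound on mutual information is I(U;V) ≤ min(H(U), H(V)).

Marginal P(U) (row sums):
  P(U=0) = 1/16 + 1/24 + 7/48 = 1/4
  P(U=1) = 3/16 + 1/8 + 7/16 = 3/4
Marginal P(V) (column sums):
  P(V=0) = 1/16 + 3/16 = 1/4
  P(V=1) = 1/24 + 1/8 = 1/6
  P(V=2) = 7/48 + 7/16 = 7/12

H(U) = -[(1/4)·log₂(1/4) + (3/4)·log₂(3/4)]
  = 0.5000 + 0.3113
  = 0.8113 bits
H(V) = -[(1/4)·log₂(1/4) + (1/6)·log₂(1/6) + (7/12)·log₂(7/12)]
  = 0.5000 + 0.4308 + 0.4536
  = 1.3844 bits

Maximum possible I(U;V) = min(0.8113, 1.3844) = 0.8113 bits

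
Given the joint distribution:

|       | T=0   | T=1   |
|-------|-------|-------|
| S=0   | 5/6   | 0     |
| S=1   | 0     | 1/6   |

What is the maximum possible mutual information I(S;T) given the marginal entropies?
The upper bound on mutual information is I(S;T) ≤ min(H(S), H(T)).

Marginal P(S) (row sums):
  P(S=0) = 5/6 + 0 = 5/6
  P(S=1) = 0 + 1/6 = 1/6
Marginal P(T) (column sums):
  P(T=0) = 5/6 + 0 = 5/6
  P(T=1) = 0 + 1/6 = 1/6

H(S) = -[(5/6)·log₂(5/6) + (1/6)·log₂(1/6)]
  = 0.2192 + 0.4308
  = 0.6500 bits
H(T) = -[(5/6)·log₂(5/6) + (1/6)·log₂(1/6)]
  = 0.2192 + 0.4308
  = 0.6500 bits

Maximum possible I(S;T) = min(0.6500, 0.6500) = 0.6500 bits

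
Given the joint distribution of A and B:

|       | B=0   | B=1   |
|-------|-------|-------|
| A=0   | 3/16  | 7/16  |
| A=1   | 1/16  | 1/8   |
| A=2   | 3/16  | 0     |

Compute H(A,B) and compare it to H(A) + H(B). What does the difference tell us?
Marginal P(A) (row sums):
  P(A=0) = 3/16 + 7/16 = 5/8
  P(A=1) = 1/16 + 1/8 = 3/16
  P(A=2) = 3/16 + 0 = 3/16
Marginal P(B) (column sums):
  P(B=0) = 3/16 + 1/16 + 3/16 = 7/16
  P(B=1) = 7/16 + 1/8 + 0 = 9/16

H(A,B) = -[(3/16)·log₂(3/16) + (7/16)·log₂(7/16) + (1/16)·log₂(1/16) + (1/8)·log₂(1/8) + (3/16)·log₂(3/16)]
  = 0.4528 + 0.5218 + 0.2500 + 0.3750 + 0.4528
  = 2.0524 bits
H(A) = -[(5/8)·log₂(5/8) + (3/16)·log₂(3/16) + (3/16)·log₂(3/16)]
  = 0.4238 + 0.4528 + 0.4528
  = 1.3294 bits
H(B) = -[(7/16)·log₂(7/16) + (9/16)·log₂(9/16)]
  = 0.5218 + 0.4669
  = 0.9887 bits

H(A) + H(B) = 1.3294 + 0.9887 = 2.3181 bits
Difference: H(A) + H(B) - H(A,B) = 2.3181 - 2.0524 = 0.2657 bits = I(A;B)

The difference is the mutual information; it is positive here, so A and B are dependent (knowing one reduces uncertainty about the other by 0.2657 bits).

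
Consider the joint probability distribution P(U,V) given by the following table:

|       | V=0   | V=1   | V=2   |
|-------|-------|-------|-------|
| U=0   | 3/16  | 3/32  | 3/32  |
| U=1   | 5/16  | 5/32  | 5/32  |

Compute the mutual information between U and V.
Marginal P(U) (row sums):
  P(U=0) = 3/16 + 3/32 + 3/32 = 3/8
  P(U=1) = 5/16 + 5/32 + 5/32 = 5/8
Marginal P(V) (column sums):
  P(V=0) = 3/16 + 5/16 = 1/2
  P(V=1) = 3/32 + 5/32 = 1/4
  P(V=2) = 3/32 + 5/32 = 1/4

H(U) = -[(3/8)·log₂(3/8) + (5/8)·log₂(5/8)]
  = 0.5306 + 0.4238
  = 0.9544 bits
H(V) = -[(1/2)·log₂(1/2) + (1/4)·log₂(1/4) + (1/4)·log₂(1/4)]
  = 0.5000 + 0.5000 + 0.5000
  = 1.5000 bits
H(U,V) = -[(3/16)·log₂(3/16) + (3/32)·log₂(3/32) + (3/32)·log₂(3/32) + (5/16)·log₂(5/16) + (5/32)·log₂(5/32) + (5/32)·log₂(5/32)]
  = 0.4528 + 0.3202 + 0.3202 + 0.5244 + 0.4184 + 0.4184
  = 2.4544 bits

I(U;V) = H(U) + H(V) - H(U,V)
  = 0.9544 + 1.5000 - 2.4544
  = 0.0000 bits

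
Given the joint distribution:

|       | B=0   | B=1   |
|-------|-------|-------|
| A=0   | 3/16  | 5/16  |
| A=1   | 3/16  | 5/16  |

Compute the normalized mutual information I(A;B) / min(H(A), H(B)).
Marginal P(A) (row sums):
  P(A=0) = 3/16 + 5/16 = 1/2
  P(A=1) = 3/16 + 5/16 = 1/2
Marginal P(B) (column sums):
  P(B=0) = 3/16 + 3/16 = 3/8
  P(B=1) = 5/16 + 5/16 = 5/8

H(A) = -[(1/2)·log₂(1/2) + (1/2)·log₂(1/2)]
  = 0.5000 + 0.5000
  = 1.0000 bits
H(B) = -[(3/8)·log₂(3/8) + (5/8)·log₂(5/8)]
  = 0.5306 + 0.4238
  = 0.9544 bits
H(A,B) = -[(3/16)·log₂(3/16) + (5/16)·log₂(5/16) + (3/16)·log₂(3/16) + (5/16)·log₂(5/16)]
  = 0.4528 + 0.5244 + 0.4528 + 0.5244
  = 1.9544 bits

I(A;B) = H(A) + H(B) - H(A,B)
  = 1.0000 + 0.9544 - 1.9544
  = 0.0000 bits

min(H(A), H(B)) = min(1.0000, 0.9544) = 0.9544 bits
Normalized MI = 0.0000 / 0.9544 = 0.0000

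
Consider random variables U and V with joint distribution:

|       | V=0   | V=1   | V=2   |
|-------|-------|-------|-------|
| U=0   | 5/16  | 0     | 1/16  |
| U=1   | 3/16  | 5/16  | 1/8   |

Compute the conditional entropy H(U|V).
Marginal P(V) (column sums):
  P(V=0) = 5/16 + 3/16 = 1/2
  P(V=1) = 0 + 5/16 = 5/16
  P(V=2) = 1/16 + 1/8 = 3/16

H(U|V) = -Σ P(U,V)·log₂ P(U|V), where P(U|V) = P(U,V) / P(V)
  (cells with P(U,V) = 0 contribute 0)
  (U=0,V=0): P(U|V) = (5/16)/(1/2) = 5/8;  -(5/16)·log₂(5/8) = 0.2119
  (U=0,V=2): P(U|V) = (1/16)/(3/16) = 1/3;  -(1/16)·log₂(1/3) = 0.0991
  (U=1,V=0): P(U|V) = (3/16)/(1/2) = 3/8;  -(3/16)·log₂(3/8) = 0.2653
  (U=1,V=1): P(U|V) = (5/16)/(5/16) = 1;  -(5/16)·log₂(1) = 0.0000
  (U=1,V=2): P(U|V) = (1/8)/(3/16) = 2/3;  -(1/8)·log₂(2/3) = 0.0731
H(U|V) = 0.2119 + 0.0991 + 0.2653 + 0.0000 + 0.0731
  = 0.6494 bits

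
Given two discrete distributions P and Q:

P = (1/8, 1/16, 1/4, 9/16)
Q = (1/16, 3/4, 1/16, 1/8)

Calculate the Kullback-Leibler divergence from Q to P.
D(P||Q) = Σ P(i) log₂(P(i)/Q(i))
  i=0: (1/8) × log₂((1/8)/(1/16)) = (1/8) × log₂(2) = 0.1250
  i=1: (1/16) × log₂((1/16)/(3/4)) = (1/16) × log₂(1/12) = -0.2241
  i=2: (1/4) × log₂((1/4)/(1/16)) = (1/4) × log₂(4) = 0.5000
  i=3: (9/16) × log₂((9/16)/(1/8)) = (9/16) × log₂(9/2) = 1.2206
D(P||Q) = 0.1250 - 0.2241 + 0.5000 + 1.2206
  = 1.6215 bits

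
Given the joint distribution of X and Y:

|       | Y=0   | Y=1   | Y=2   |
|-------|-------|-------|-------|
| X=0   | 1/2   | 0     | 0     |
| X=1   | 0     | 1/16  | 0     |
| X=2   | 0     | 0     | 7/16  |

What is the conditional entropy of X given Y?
Marginal P(Y) (column sums):
  P(Y=0) = 1/2 + 0 + 0 = 1/2
  P(Y=1) = 0 + 1/16 + 0 = 1/16
  P(Y=2) = 0 + 0 + 7/16 = 7/16

H(X|Y) = -Σ P(X,Y)·log₂ P(X|Y), where P(X|Y) = P(X,Y) / P(Y)
  (cells with P(X,Y) = 0 contribute 0)
  (X=0,Y=0): P(X|Y) = (1/2)/(1/2) = 1;  -(1/2)·log₂(1) = 0.0000
  (X=1,Y=1): P(X|Y) = (1/16)/(1/16) = 1;  -(1/16)·log₂(1) = 0.0000
  (X=2,Y=2): P(X|Y) = (7/16)/(7/16) = 1;  -(7/16)·log₂(1) = 0.0000
H(X|Y) = 0.0000 + 0.0000 + 0.0000
  = 0.0000 bits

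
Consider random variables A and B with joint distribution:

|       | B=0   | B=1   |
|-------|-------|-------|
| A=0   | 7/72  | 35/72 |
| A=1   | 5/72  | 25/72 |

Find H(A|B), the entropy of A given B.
Marginal P(B) (column sums):
  P(B=0) = 7/72 + 5/72 = 1/6
  P(B=1) = 35/72 + 25/72 = 5/6

H(A|B) = -Σ P(A,B)·log₂ P(A|B), where P(A|B) = P(A,B) / P(B)
  (A=0,B=0): P(A|B) = (7/72)/(1/6) = 7/12;  -(7/72)·log₂(7/12) = 0.0756
  (A=0,B=1): P(A|B) = (35/72)/(5/6) = 7/12;  -(35/72)·log₂(7/12) = 0.3780
  (A=1,B=0): P(A|B) = (5/72)/(1/6) = 5/12;  -(5/72)·log₂(5/12) = 0.0877
  (A=1,B=1): P(A|B) = (25/72)/(5/6) = 5/12;  -(25/72)·log₂(5/12) = 0.4386
H(A|B) = 0.0756 + 0.3780 + 0.0877 + 0.4386
  = 0.9799 bits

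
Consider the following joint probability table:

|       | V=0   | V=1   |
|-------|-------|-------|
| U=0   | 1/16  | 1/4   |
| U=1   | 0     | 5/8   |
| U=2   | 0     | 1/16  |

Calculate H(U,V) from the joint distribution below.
H(U,V) = -Σ P(U,V) log₂ P(U,V), summed over the non-zero cells:
H(U,V) = -[(1/16)·log₂(1/16) + (1/4)·log₂(1/4) + (5/8)·log₂(5/8) + (1/16)·log₂(1/16)]
  = 0.2500 + 0.5000 + 0.4238 + 0.2500
  = 1.4238 bits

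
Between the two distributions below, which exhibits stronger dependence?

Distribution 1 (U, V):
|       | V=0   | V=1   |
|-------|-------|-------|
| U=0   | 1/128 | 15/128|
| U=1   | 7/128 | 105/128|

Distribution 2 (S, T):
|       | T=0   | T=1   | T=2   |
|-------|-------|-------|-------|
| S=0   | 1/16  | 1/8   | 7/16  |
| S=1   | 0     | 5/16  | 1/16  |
Distribution 1 (U, V):
Marginal P(U) (row sums):
  P(U=0) = 1/128 + 15/128 = 1/8
  P(U=1) = 7/128 + 105/128 = 7/8
Marginal P(V) (column sums):
  P(V=0) = 1/128 + 7/128 = 1/16
  P(V=1) = 15/128 + 105/128 = 15/16

H(U) = -[(1/8)·log₂(1/8) + (7/8)·log₂(7/8)]
  = 0.3750 + 0.1686
  = 0.5436 bits
H(V) = -[(1/16)·log₂(1/16) + (15/16)·log₂(15/16)]
  = 0.2500 + 0.0873
  = 0.3373 bits
H(U,V) = -[(1/128)·log₂(1/128) + (15/128)·log₂(15/128) + (7/128)·log₂(7/128) + (105/128)·log₂(105/128)]
  = 0.0547 + 0.3625 + 0.2293 + 0.2344
  = 0.8809 bits

I(U;V) = H(U) + H(V) - H(U,V)
  = 0.5436 + 0.3373 - 0.8809
  = 0.0000 bits

Distribution 2 (S, T):
Marginal P(S) (row sums):
  P(S=0) = 1/16 + 1/8 + 7/16 = 5/8
  P(S=1) = 0 + 5/16 + 1/16 = 3/8
Marginal P(T) (column sums):
  P(T=0) = 1/16 + 0 = 1/16
  P(T=1) = 1/8 + 5/16 = 7/16
  P(T=2) = 7/16 + 1/16 = 1/2

H(S) = -[(5/8)·log₂(5/8) + (3/8)·log₂(3/8)]
  = 0.4238 + 0.5306
  = 0.9544 bits
H(T) = -[(1/16)·log₂(1/16) + (7/16)·log₂(7/16) + (1/2)·log₂(1/2)]
  = 0.2500 + 0.5218 + 0.5000
  = 1.2718 bits
H(S,T) = -[(1/16)·log₂(1/16) + (1/8)·log₂(1/8) + (7/16)·log₂(7/16) + (5/16)·log₂(5/16) + (1/16)·log₂(1/16)]
  = 0.2500 + 0.3750 + 0.5218 + 0.5244 + 0.2500
  = 1.9212 bits

I(S;T) = H(S) + H(T) - H(S,T)
  = 0.9544 + 1.2718 - 1.9212
  = 0.3050 bits

I(S;T) = 0.3050 bits > I(U;V) = 0.0000 bits, so (S, T) has the higher mutual information (stronger dependence).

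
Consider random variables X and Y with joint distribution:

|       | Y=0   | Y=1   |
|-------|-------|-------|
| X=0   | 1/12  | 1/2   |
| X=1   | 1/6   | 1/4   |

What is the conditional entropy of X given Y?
Marginal P(Y) (column sums):
  P(Y=0) = 1/12 + 1/6 = 1/4
  P(Y=1) = 1/2 + 1/4 = 3/4

H(X|Y) = -Σ P(X,Y)·log₂ P(X|Y), where P(X|Y) = P(X,Y) / P(Y)
  (X=0,Y=0): P(X|Y) = (1/12)/(1/4) = 1/3;  -(1/12)·log₂(1/3) = 0.1321
  (X=0,Y=1): P(X|Y) = (1/2)/(3/4) = 2/3;  -(1/2)·log₂(2/3) = 0.2925
  (X=1,Y=0): P(X|Y) = (1/6)/(1/4) = 2/3;  -(1/6)·log₂(2/3) = 0.0975
  (X=1,Y=1): P(X|Y) = (1/4)/(3/4) = 1/3;  -(1/4)·log₂(1/3) = 0.3962
H(X|Y) = 0.1321 + 0.2925 + 0.0975 + 0.3962
  = 0.9183 bits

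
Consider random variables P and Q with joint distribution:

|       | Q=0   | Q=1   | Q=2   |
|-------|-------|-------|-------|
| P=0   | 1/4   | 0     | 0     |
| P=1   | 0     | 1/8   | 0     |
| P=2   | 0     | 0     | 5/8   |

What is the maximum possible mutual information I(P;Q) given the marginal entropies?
The upper bound on mutual information is I(P;Q) ≤ min(H(P), H(Q)).

Marginal P(P) (row sums):
  P(P=0) = 1/4 + 0 + 0 = 1/4
  P(P=1) = 0 + 1/8 + 0 = 1/8
  P(P=2) = 0 + 0 + 5/8 = 5/8
Marginal P(Q) (column sums):
  P(Q=0) = 1/4 + 0 + 0 = 1/4
  P(Q=1) = 0 + 1/8 + 0 = 1/8
  P(Q=2) = 0 + 0 + 5/8 = 5/8

H(P) = -[(1/4)·log₂(1/4) + (1/8)·log₂(1/8) + (5/8)·log₂(5/8)]
  = 0.5000 + 0.3750 + 0.4238
  = 1.2988 bits
H(Q) = -[(1/4)·log₂(1/4) + (1/8)·log₂(1/8) + (5/8)·log₂(5/8)]
  = 0.5000 + 0.3750 + 0.4238
  = 1.2988 bits

Maximum possible I(P;Q) = min(1.2988, 1.2988) = 1.2988 bits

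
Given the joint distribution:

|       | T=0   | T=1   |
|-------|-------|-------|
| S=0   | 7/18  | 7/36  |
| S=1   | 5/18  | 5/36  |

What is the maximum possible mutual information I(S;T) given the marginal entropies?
The upper bound on mutual information is I(S;T) ≤ min(H(S), H(T)).

Marginal P(S) (row sums):
  P(S=0) = 7/18 + 7/36 = 7/12
  P(S=1) = 5/18 + 5/36 = 5/12
Marginal P(T) (column sums):
  P(T=0) = 7/18 + 5/18 = 2/3
  P(T=1) = 7/36 + 5/36 = 1/3

H(S) = -[(7/12)·log₂(7/12) + (5/12)·log₂(5/12)]
  = 0.4536 + 0.5263
  = 0.9799 bits
H(T) = -[(2/3)·log₂(2/3) + (1/3)·log₂(1/3)]
  = 0.3900 + 0.5283
  = 0.9183 bits

Maximum possible I(S;T) = min(0.9799, 0.9183) = 0.9183 bits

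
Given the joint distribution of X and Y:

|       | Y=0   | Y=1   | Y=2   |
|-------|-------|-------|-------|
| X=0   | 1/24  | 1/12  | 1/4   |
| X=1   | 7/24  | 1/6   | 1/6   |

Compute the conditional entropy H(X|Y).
Marginal P(Y) (column sums):
  P(Y=0) = 1/24 + 7/24 = 1/3
  P(Y=1) = 1/12 + 1/6 = 1/4
  P(Y=2) = 1/4 + 1/6 = 5/12

H(X|Y) = -Σ P(X,Y)·log₂ P(X|Y), where P(X|Y) = P(X,Y) / P(Y)
  (X=0,Y=0): P(X|Y) = (1/24)/(1/3) = 1/8;  -(1/24)·log₂(1/8) = 0.1250
  (X=0,Y=1): P(X|Y) = (1/12)/(1/4) = 1/3;  -(1/12)·log₂(1/3) = 0.1321
  (X=0,Y=2): P(X|Y) = (1/4)/(5/12) = 3/5;  -(1/4)·log₂(3/5) = 0.1842
  (X=1,Y=0): P(X|Y) = (7/24)/(1/3) = 7/8;  -(7/24)·log₂(7/8) = 0.0562
  (X=1,Y=1): P(X|Y) = (1/6)/(1/4) = 2/3;  -(1/6)·log₂(2/3) = 0.0975
  (X=1,Y=2): P(X|Y) = (1/6)/(5/12) = 2/5;  -(1/6)·log₂(2/5) = 0.2203
H(X|Y) = 0.1250 + 0.1321 + 0.1842 + 0.0562 + 0.0975 + 0.2203
  = 0.8153 bits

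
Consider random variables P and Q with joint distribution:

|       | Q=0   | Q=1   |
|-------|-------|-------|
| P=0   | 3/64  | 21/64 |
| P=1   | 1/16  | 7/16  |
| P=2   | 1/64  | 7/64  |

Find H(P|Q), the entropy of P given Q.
Marginal P(Q) (column sums):
  P(Q=0) = 3/64 + 1/16 + 1/64 = 1/8
  P(Q=1) = 21/64 + 7/16 + 7/64 = 7/8

H(P|Q) = -Σ P(P,Q)·log₂ P(P|Q), where P(P|Q) = P(P,Q) / P(Q)
  (P=0,Q=0): P(P|Q) = (3/64)/(1/8) = 3/8;  -(3/64)·log₂(3/8) = 0.0663
  (P=0,Q=1): P(P|Q) = (21/64)/(7/8) = 3/8;  -(21/64)·log₂(3/8) = 0.4643
  (P=1,Q=0): P(P|Q) = (1/16)/(1/8) = 1/2;  -(1/16)·log₂(1/2) = 0.0625
  (P=1,Q=1): P(P|Q) = (7/16)/(7/8) = 1/2;  -(7/16)·log₂(1/2) = 0.4375
  (P=2,Q=0): P(P|Q) = (1/64)/(1/8) = 1/8;  -(1/64)·log₂(1/8) = 0.0469
  (P=2,Q=1): P(P|Q) = (7/64)/(7/8) = 1/8;  -(7/64)·log₂(1/8) = 0.3281
H(P|Q) = 0.0663 + 0.4643 + 0.0625 + 0.4375 + 0.0469 + 0.3281
  = 1.4056 bits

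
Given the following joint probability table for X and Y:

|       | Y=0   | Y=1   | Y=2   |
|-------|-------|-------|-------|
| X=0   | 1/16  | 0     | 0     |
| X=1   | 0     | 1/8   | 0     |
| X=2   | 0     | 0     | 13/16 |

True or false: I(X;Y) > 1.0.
Marginal P(X) (row sums):
  P(X=0) = 1/16 + 0 + 0 = 1/16
  P(X=1) = 0 + 1/8 + 0 = 1/8
  P(X=2) = 0 + 0 + 13/16 = 13/16
Marginal P(Y) (column sums):
  P(Y=0) = 1/16 + 0 + 0 = 1/16
  P(Y=1) = 0 + 1/8 + 0 = 1/8
  P(Y=2) = 0 + 0 + 13/16 = 13/16

H(X) = -[(1/16)·log₂(1/16) + (1/8)·log₂(1/8) + (13/16)·log₂(13/16)]
  = 0.2500 + 0.3750 + 0.2434
  = 0.8684 bits
H(Y) = -[(1/16)·log₂(1/16) + (1/8)·log₂(1/8) + (13/16)·log₂(13/16)]
  = 0.2500 + 0.3750 + 0.2434
  = 0.8684 bits
H(X,Y) = -[(1/16)·log₂(1/16) + (1/8)·log₂(1/8) + (13/16)·log₂(13/16)]
  = 0.2500 + 0.3750 + 0.2434
  = 0.8684 bits

I(X;Y) = H(X) + H(Y) - H(X,Y)
  = 0.8684 + 0.8684 - 0.8684
  = 0.8684 bits

False. I(X;Y) = 0.8684 bits, which is ≤ 1.0 bits.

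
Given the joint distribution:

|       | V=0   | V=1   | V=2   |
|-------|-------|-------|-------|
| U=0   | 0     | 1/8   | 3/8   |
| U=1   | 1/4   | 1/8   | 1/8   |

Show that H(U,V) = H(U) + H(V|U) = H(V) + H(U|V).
Marginal P(U) (row sums):
  P(U=0) = 0 + 1/8 + 3/8 = 1/2
  P(U=1) = 1/4 + 1/8 + 1/8 = 1/2
Marginal P(V) (column sums):
  P(V=0) = 0 + 1/4 = 1/4
  P(V=1) = 1/8 + 1/8 = 1/4
  P(V=2) = 3/8 + 1/8 = 1/2

Decomposition 1: H(U) + H(V|U)
H(U) = -[(1/2)·log₂(1/2) + (1/2)·log₂(1/2)]
  = 0.5000 + 0.5000
  = 1.0000 bits
H(V|U) = -Σ P(U,V)·log₂ P(V|U), where P(V|U) = P(U,V) / P(U)
  (cells with P(U,V) = 0 contribute 0)
  (U=0,V=1): P(V|U) = (1/8)/(1/2) = 1/4;  -(1/8)·log₂(1/4) = 0.2500
  (U=0,V=2): P(V|U) = (3/8)/(1/2) = 3/4;  -(3/8)·log₂(3/4) = 0.1556
  (U=1,V=0): P(V|U) = (1/4)/(1/2) = 1/2;  -(1/4)·log₂(1/2) = 0.2500
  (U=1,V=1): P(V|U) = (1/8)/(1/2) = 1/4;  -(1/8)·log₂(1/4) = 0.2500
  (U=1,V=2): P(V|U) = (1/8)/(1/2) = 1/4;  -(1/8)·log₂(1/4) = 0.2500
H(V|U) = 0.2500 + 0.1556 + 0.2500 + 0.2500 + 0.2500
  = 1.1556 bits
H(U) + H(V|U) = 1.0000 + 1.1556 = 2.1556 bits

Decomposition 2: H(V) + H(U|V)
H(V) = -[(1/4)·log₂(1/4) + (1/4)·log₂(1/4) + (1/2)·log₂(1/2)]
  = 0.5000 + 0.5000 + 0.5000
  = 1.5000 bits
H(U|V) = -Σ P(U,V)·log₂ P(U|V), where P(U|V) = P(U,V) / P(V)
  (cells with P(U,V) = 0 contribute 0)
  (U=0,V=1): P(U|V) = (1/8)/(1/4) = 1/2;  -(1/8)·log₂(1/2) = 0.1250
  (U=0,V=2): P(U|V) = (3/8)/(1/2) = 3/4;  -(3/8)·log₂(3/4) = 0.1556
  (U=1,V=0): P(U|V) = (1/4)/(1/4) = 1;  -(1/4)·log₂(1) = 0.0000
  (U=1,V=1): P(U|V) = (1/8)/(1/4) = 1/2;  -(1/8)·log₂(1/2) = 0.1250
  (U=1,V=2): P(U|V) = (1/8)/(1/2) = 1/4;  -(1/8)·log₂(1/4) = 0.2500
H(U|V) = 0.1250 + 0.1556 + 0.0000 + 0.1250 + 0.2500
  = 0.6556 bits
H(V) + H(U|V) = 1.5000 + 0.6556 = 2.1556 bits

Direct computation of the joint entropy:
H(U,V) = -[(1/8)·log₂(1/8) + (3/8)·log₂(3/8) + (1/4)·log₂(1/4) + (1/8)·log₂(1/8) + (1/8)·log₂(1/8)]
  = 0.3750 + 0.5306 + 0.5000 + 0.3750 + 0.3750
  = 2.1556 bits

All three agree: H(U,V) = 2.1556 bits ✓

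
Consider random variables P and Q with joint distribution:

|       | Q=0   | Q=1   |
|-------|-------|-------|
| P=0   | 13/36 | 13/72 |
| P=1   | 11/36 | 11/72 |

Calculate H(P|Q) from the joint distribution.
Marginal P(Q) (column sums):
  P(Q=0) = 13/36 + 11/36 = 2/3
  P(Q=1) = 13/72 + 11/72 = 1/3

H(P|Q) = -Σ P(P,Q)·log₂ P(P|Q), where P(P|Q) = P(P,Q) / P(Q)
  (P=0,Q=0): P(P|Q) = (13/36)/(2/3) = 13/24;  -(13/36)·log₂(13/24) = 0.3194
  (P=0,Q=1): P(P|Q) = (13/72)/(1/3) = 13/24;  -(13/72)·log₂(13/24) = 0.1597
  (P=1,Q=0): P(P|Q) = (11/36)/(2/3) = 11/24;  -(11/36)·log₂(11/24) = 0.3439
  (P=1,Q=1): P(P|Q) = (11/72)/(1/3) = 11/24;  -(11/72)·log₂(11/24) = 0.1720
H(P|Q) = 0.3194 + 0.1597 + 0.3439 + 0.1720
  = 0.9950 bits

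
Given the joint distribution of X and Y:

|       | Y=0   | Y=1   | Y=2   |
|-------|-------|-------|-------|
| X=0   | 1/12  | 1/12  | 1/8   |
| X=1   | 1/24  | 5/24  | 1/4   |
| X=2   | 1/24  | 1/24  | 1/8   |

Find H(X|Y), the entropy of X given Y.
Marginal P(Y) (column sums):
  P(Y=0) = 1/12 + 1/24 + 1/24 = 1/6
  P(Y=1) = 1/12 + 5/24 + 1/24 = 1/3
  P(Y=2) = 1/8 + 1/4 + 1/8 = 1/2

H(X|Y) = -Σ P(X,Y)·log₂ P(X|Y), where P(X|Y) = P(X,Y) / P(Y)
  (X=0,Y=0): P(X|Y) = (1/12)/(1/6) = 1/2;  -(1/12)·log₂(1/2) = 0.0833
  (X=0,Y=1): P(X|Y) = (1/12)/(1/3) = 1/4;  -(1/12)·log₂(1/4) = 0.1667
  (X=0,Y=2): P(X|Y) = (1/8)/(1/2) = 1/4;  -(1/8)·log₂(1/4) = 0.2500
  (X=1,Y=0): P(X|Y) = (1/24)/(1/6) = 1/4;  -(1/24)·log₂(1/4) = 0.0833
  (X=1,Y=1): P(X|Y) = (5/24)/(1/3) = 5/8;  -(5/24)·log₂(5/8) = 0.1413
  (X=1,Y=2): P(X|Y) = (1/4)/(1/2) = 1/2;  -(1/4)·log₂(1/2) = 0.2500
  (X=2,Y=0): P(X|Y) = (1/24)/(1/6) = 1/4;  -(1/24)·log₂(1/4) = 0.0833
  (X=2,Y=1): P(X|Y) = (1/24)/(1/3) = 1/8;  -(1/24)·log₂(1/8) = 0.1250
  (X=2,Y=2): P(X|Y) = (1/8)/(1/2) = 1/4;  -(1/8)·log₂(1/4) = 0.2500
H(X|Y) = 0.0833 + 0.1667 + 0.2500 + 0.0833 + 0.1413 + 0.2500 + 0.0833 + 0.1250 + 0.2500
  = 1.4329 bits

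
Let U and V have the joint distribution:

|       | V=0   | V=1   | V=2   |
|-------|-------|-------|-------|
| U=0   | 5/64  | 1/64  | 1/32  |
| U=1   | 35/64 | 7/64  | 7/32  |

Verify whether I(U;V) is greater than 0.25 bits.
Marginal P(U) (row sums):
  P(U=0) = 5/64 + 1/64 + 1/32 = 1/8
  P(U=1) = 35/64 + 7/64 + 7/32 = 7/8
Marginal P(V) (column sums):
  P(V=0) = 5/64 + 35/64 = 5/8
  P(V=1) = 1/64 + 7/64 = 1/8
  P(V=2) = 1/32 + 7/32 = 1/4

H(U) = -[(1/8)·log₂(1/8) + (7/8)·log₂(7/8)]
  = 0.3750 + 0.1686
  = 0.5436 bits
H(V) = -[(5/8)·log₂(5/8) + (1/8)·log₂(1/8) + (1/4)·log₂(1/4)]
  = 0.4238 + 0.3750 + 0.5000
  = 1.2988 bits
H(U,V) = -[(5/64)·log₂(5/64) + (1/64)·log₂(1/64) + (1/32)·log₂(1/32) + (35/64)·log₂(35/64) + (7/64)·log₂(7/64) + (7/32)·log₂(7/32)]
  = 0.2873 + 0.0938 + 0.1563 + 0.4762 + 0.3492 + 0.4796
  = 1.8424 bits

I(U;V) = H(U) + H(V) - H(U,V)
  = 0.5436 + 1.2988 - 1.8424
  = 0.0000 bits

No. I(U;V) = 0.0000 bits, which is ≤ 0.25 bits.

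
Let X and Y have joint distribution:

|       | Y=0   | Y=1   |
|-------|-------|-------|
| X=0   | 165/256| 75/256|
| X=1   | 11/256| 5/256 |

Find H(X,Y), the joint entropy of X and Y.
H(X,Y) = -Σ P(X,Y) log₂ P(X,Y), summed over the non-zero cells:
H(X,Y) = -[(165/256)·log₂(165/256) + (75/256)·log₂(75/256) + (11/256)·log₂(11/256) + (5/256)·log₂(5/256)]
  = 0.4084 + 0.5189 + 0.1951 + 0.1109
  = 1.2333 bits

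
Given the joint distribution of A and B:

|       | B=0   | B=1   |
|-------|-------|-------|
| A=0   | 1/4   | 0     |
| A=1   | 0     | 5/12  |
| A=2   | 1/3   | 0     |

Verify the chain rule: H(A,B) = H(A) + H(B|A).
Left side:
H(A,B) = -[(1/4)·log₂(1/4) + (5/12)·log₂(5/12) + (1/3)·log₂(1/3)]
  = 0.5000 + 0.5263 + 0.5283
  = 1.5546 bits

Right side:
Marginal P(A) (row sums):
  P(A=0) = 1/4 + 0 = 1/4
  P(A=1) = 0 + 5/12 = 5/12
  P(A=2) = 1/3 + 0 = 1/3
H(A) = -[(1/4)·log₂(1/4) + (5/12)·log₂(5/12) + (1/3)·log₂(1/3)]
  = 0.5000 + 0.5263 + 0.5283
  = 1.5546 bits
H(B|A) = -Σ P(A,B)·log₂ P(B|A), where P(B|A) = P(A,B) / P(A)
  (cells with P(A,B) = 0 contribute 0)
  (A=0,B=0): P(B|A) = (1/4)/(1/4) = 1;  -(1/4)·log₂(1) = 0.0000
  (A=1,B=1): P(B|A) = (5/12)/(5/12) = 1;  -(5/12)·log₂(1) = 0.0000
  (A=2,B=0): P(B|A) = (1/3)/(1/3) = 1;  -(1/3)·log₂(1) = 0.0000
H(B|A) = 0.0000 + 0.0000 + 0.0000
  = 0.0000 bits
H(A) + H(B|A) = 1.5546 + 0.0000 = 1.5546 bits

Both sides equal 1.5546 bits, so the chain rule holds ✓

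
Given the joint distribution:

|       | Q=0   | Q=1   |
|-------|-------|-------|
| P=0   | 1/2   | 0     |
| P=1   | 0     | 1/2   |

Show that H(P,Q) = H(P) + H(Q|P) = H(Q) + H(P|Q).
Marginal P(P) (row sums):
  P(P=0) = 1/2 + 0 = 1/2
  P(P=1) = 0 + 1/2 = 1/2
Marginal P(Q) (column sums):
  P(Q=0) = 1/2 + 0 = 1/2
  P(Q=1) = 0 + 1/2 = 1/2

Decomposition 1: H(P) + H(Q|P)
H(P) = -[(1/2)·log₂(1/2) + (1/2)·log₂(1/2)]
  = 0.5000 + 0.5000
  = 1.0000 bits
H(Q|P) = -Σ P(P,Q)·log₂ P(Q|P), where P(Q|P) = P(P,Q) / P(P)
  (cells with P(P,Q) = 0 contribute 0)
  (P=0,Q=0): P(Q|P) = (1/2)/(1/2) = 1;  -(1/2)·log₂(1) = 0.0000
  (P=1,Q=1): P(Q|P) = (1/2)/(1/2) = 1;  -(1/2)·log₂(1) = 0.0000
H(Q|P) = 0.0000 + 0.0000
  = 0.0000 bits
H(P) + H(Q|P) = 1.0000 + 0.0000 = 1.0000 bits

Decomposition 2: H(Q) + H(P|Q)
H(Q) = -[(1/2)·log₂(1/2) + (1/2)·log₂(1/2)]
  = 0.5000 + 0.5000
  = 1.0000 bits
H(P|Q) = -Σ P(P,Q)·log₂ P(P|Q), where P(P|Q) = P(P,Q) / P(Q)
  (cells with P(P,Q) = 0 contribute 0)
  (P=0,Q=0): P(P|Q) = (1/2)/(1/2) = 1;  -(1/2)·log₂(1) = 0.0000
  (P=1,Q=1): P(P|Q) = (1/2)/(1/2) = 1;  -(1/2)·log₂(1) = 0.0000
H(P|Q) = 0.0000 + 0.0000
  = 0.0000 bits
H(Q) + H(P|Q) = 1.0000 + 0.0000 = 1.0000 bits

Direct computation of the joint entropy:
H(P,Q) = -[(1/2)·log₂(1/2) + (1/2)·log₂(1/2)]
  = 0.5000 + 0.5000
  = 1.0000 bits

All three agree: H(P,Q) = 1.0000 bits ✓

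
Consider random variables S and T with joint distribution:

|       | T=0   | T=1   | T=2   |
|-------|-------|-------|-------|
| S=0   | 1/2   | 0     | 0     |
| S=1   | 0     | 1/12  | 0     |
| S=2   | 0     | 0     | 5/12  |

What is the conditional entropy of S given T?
Marginal P(T) (column sums):
  P(T=0) = 1/2 + 0 + 0 = 1/2
  P(T=1) = 0 + 1/12 + 0 = 1/12
  P(T=2) = 0 + 0 + 5/12 = 5/12

H(S|T) = -Σ P(S,T)·log₂ P(S|T), where P(S|T) = P(S,T) / P(T)
  (cells with P(S,T) = 0 contribute 0)
  (S=0,T=0): P(S|T) = (1/2)/(1/2) = 1;  -(1/2)·log₂(1) = 0.0000
  (S=1,T=1): P(S|T) = (1/12)/(1/12) = 1;  -(1/12)·log₂(1) = 0.0000
  (S=2,T=2): P(S|T) = (5/12)/(5/12) = 1;  -(5/12)·log₂(1) = 0.0000
H(S|T) = 0.0000 + 0.0000 + 0.0000
  = 0.0000 bits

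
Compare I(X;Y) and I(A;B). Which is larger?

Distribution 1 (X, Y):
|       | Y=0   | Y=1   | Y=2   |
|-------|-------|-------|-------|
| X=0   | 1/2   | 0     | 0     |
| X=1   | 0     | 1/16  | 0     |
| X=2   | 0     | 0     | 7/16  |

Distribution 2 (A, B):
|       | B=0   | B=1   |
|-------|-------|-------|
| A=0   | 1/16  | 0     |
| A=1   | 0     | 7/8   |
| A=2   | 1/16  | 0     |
Distribution 1 (X, Y):
Marginal P(X) (row sums):
  P(X=0) = 1/2 + 0 + 0 = 1/2
  P(X=1) = 0 + 1/16 + 0 = 1/16
  P(X=2) = 0 + 0 + 7/16 = 7/16
Marginal P(Y) (column sums):
  P(Y=0) = 1/2 + 0 + 0 = 1/2
  P(Y=1) = 0 + 1/16 + 0 = 1/16
  P(Y=2) = 0 + 0 + 7/16 = 7/16

H(X) = -[(1/2)·log₂(1/2) + (1/16)·log₂(1/16) + (7/16)·log₂(7/16)]
  = 0.5000 + 0.2500 + 0.5218
  = 1.2718 bits
H(Y) = -[(1/2)·log₂(1/2) + (1/16)·log₂(1/16) + (7/16)·log₂(7/16)]
  = 0.5000 + 0.2500 + 0.5218
  = 1.2718 bits
H(X,Y) = -[(1/2)·log₂(1/2) + (1/16)·log₂(1/16) + (7/16)·log₂(7/16)]
  = 0.5000 + 0.2500 + 0.5218
  = 1.2718 bits

I(X;Y) = H(X) + H(Y) - H(X,Y)
  = 1.2718 + 1.2718 - 1.2718
  = 1.2718 bits

Distribution 2 (A, B):
Marginal P(A) (row sums):
  P(A=0) = 1/16 + 0 = 1/16
  P(A=1) = 0 + 7/8 = 7/8
  P(A=2) = 1/16 + 0 = 1/16
Marginal P(B) (column sums):
  P(B=0) = 1/16 + 0 + 1/16 = 1/8
  P(B=1) = 0 + 7/8 + 0 = 7/8

H(A) = -[(1/16)·log₂(1/16) + (7/8)·log₂(7/8) + (1/16)·log₂(1/16)]
  = 0.2500 + 0.1686 + 0.2500
  = 0.6686 bits
H(B) = -[(1/8)·log₂(1/8) + (7/8)·log₂(7/8)]
  = 0.3750 + 0.1686
  = 0.5436 bits
H(A,B) = -[(1/16)·log₂(1/16) + (7/8)·log₂(7/8) + (1/16)·log₂(1/16)]
  = 0.2500 + 0.1686 + 0.2500
  = 0.6686 bits

I(A;B) = H(A) + H(B) - H(A,B)
  = 0.6686 + 0.5436 - 0.6686
  = 0.5436 bits

I(X;Y) = 1.2718 bits > I(A;B) = 0.5436 bits, so (X, Y) has the higher mutual information (stronger dependence).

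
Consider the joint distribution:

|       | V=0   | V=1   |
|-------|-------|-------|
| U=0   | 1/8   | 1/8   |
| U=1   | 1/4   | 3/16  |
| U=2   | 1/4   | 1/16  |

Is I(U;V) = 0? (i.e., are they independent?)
Marginal P(U) (row sums):
  P(U=0) = 1/8 + 1/8 = 1/4
  P(U=1) = 1/4 + 3/16 = 7/16
  P(U=2) = 1/4 + 1/16 = 5/16
Marginal P(V) (column sums):
  P(V=0) = 1/8 + 1/4 + 1/4 = 5/8
  P(V=1) = 1/8 + 3/16 + 1/16 = 3/8

U and V are independent iff P(U=i,V=j) = P(U=i)·P(V=j) for every cell.
  P(U=0)·P(V=0) = 1/4 × 5/8 = 5/32, but P(U=0,V=0) = 1/8 ✗

No, U and V are not independent. Quantitatively, I(U;V) > 0:

H(U) = -[(1/4)·log₂(1/4) + (7/16)·log₂(7/16) + (5/16)·log₂(5/16)]
  = 0.5000 + 0.5218 + 0.5244
  = 1.5462 bits
H(V) = -[(5/8)·log₂(5/8) + (3/8)·log₂(3/8)]
  = 0.4238 + 0.5306
  = 0.9544 bits
H(U,V) = -[(1/8)·log₂(1/8) + (1/8)·log₂(1/8) + (1/4)·log₂(1/4) + (3/16)·log₂(3/16) + (1/4)·log₂(1/4) + (1/16)·log₂(1/16)]
  = 0.3750 + 0.3750 + 0.5000 + 0.4528 + 0.5000 + 0.2500
  = 2.4528 bits
I(U;V) = H(U) + H(V) - H(U,V) = 1.5462 + 0.9544 - 2.4528 = 0.0478 bits > 0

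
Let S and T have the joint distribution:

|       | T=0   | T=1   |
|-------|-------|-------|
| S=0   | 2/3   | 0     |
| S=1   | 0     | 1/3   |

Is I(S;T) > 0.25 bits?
Marginal P(S) (row sums):
  P(S=0) = 2/3 + 0 = 2/3
  P(S=1) = 0 + 1/3 = 1/3
Marginal P(T) (column sums):
  P(T=0) = 2/3 + 0 = 2/3
  P(T=1) = 0 + 1/3 = 1/3

H(S) = -[(2/3)·log₂(2/3) + (1/3)·log₂(1/3)]
  = 0.3900 + 0.5283
  = 0.9183 bits
H(T) = -[(2/3)·log₂(2/3) + (1/3)·log₂(1/3)]
  = 0.3900 + 0.5283
  = 0.9183 bits
H(S,T) = -[(2/3)·log₂(2/3) + (1/3)·log₂(1/3)]
  = 0.3900 + 0.5283
  = 0.9183 bits

I(S;T) = H(S) + H(T) - H(S,T)
  = 0.9183 + 0.9183 - 0.9183
  = 0.9183 bits

Yes. I(S;T) = 0.9183 bits, which is > 0.25 bits.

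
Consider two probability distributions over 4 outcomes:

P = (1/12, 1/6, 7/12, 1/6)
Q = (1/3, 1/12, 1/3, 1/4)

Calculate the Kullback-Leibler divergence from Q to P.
D(P||Q) = Σ P(i) log₂(P(i)/Q(i))
  i=0: (1/12) × log₂((1/12)/(1/3)) = (1/12) × log₂(1/4) = -0.1667
  i=1: (1/6) × log₂((1/6)/(1/12)) = (1/6) × log₂(2) = 0.1667
  i=2: (7/12) × log₂((7/12)/(1/3)) = (7/12) × log₂(7/4) = 0.4710
  i=3: (1/6) × log₂((1/6)/(1/4)) = (1/6) × log₂(2/3) = -0.0975
D(P||Q) = -0.1667 + 0.1667 + 0.4710 - 0.0975
  = 0.3735 bits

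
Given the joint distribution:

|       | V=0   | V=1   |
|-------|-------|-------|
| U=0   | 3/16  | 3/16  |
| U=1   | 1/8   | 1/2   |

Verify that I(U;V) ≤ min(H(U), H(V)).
Marginal P(U) (row sums):
  P(U=0) = 3/16 + 3/16 = 3/8
  P(U=1) = 1/8 + 1/2 = 5/8
Marginal P(V) (column sums):
  P(V=0) = 3/16 + 1/8 = 5/16
  P(V=1) = 3/16 + 1/2 = 11/16

H(U) = -[(3/8)·log₂(3/8) + (5/8)·log₂(5/8)]
  = 0.5306 + 0.4238
  = 0.9544 bits
H(V) = -[(5/16)·log₂(5/16) + (11/16)·log₂(11/16)]
  = 0.5244 + 0.3716
  = 0.8960 bits
H(U,V) = -[(3/16)·log₂(3/16) + (3/16)·log₂(3/16) + (1/8)·log₂(1/8) + (1/2)·log₂(1/2)]
  = 0.4528 + 0.4528 + 0.3750 + 0.5000
  = 1.7806 bits

I(U;V) = H(U) + H(V) - H(U,V)
  = 0.9544 + 0.8960 - 1.7806
  = 0.0698 bits

min(H(U), H(V)) = min(0.9544, 0.8960) = 0.8960 bits
Since 0.0698 ≤ 0.8960, the bound is satisfied ✓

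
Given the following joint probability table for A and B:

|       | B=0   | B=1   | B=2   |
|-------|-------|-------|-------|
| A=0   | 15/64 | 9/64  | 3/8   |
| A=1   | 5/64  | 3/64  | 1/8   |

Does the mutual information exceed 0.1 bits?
Marginal P(A) (row sums):
  P(A=0) = 15/64 + 9/64 + 3/8 = 3/4
  P(A=1) = 5/64 + 3/64 + 1/8 = 1/4
Marginal P(B) (column sums):
  P(B=0) = 15/64 + 5/64 = 5/16
  P(B=1) = 9/64 + 3/64 = 3/16
  P(B=2) = 3/8 + 1/8 = 1/2

H(A) = -[(3/4)·log₂(3/4) + (1/4)·log₂(1/4)]
  = 0.3113 + 0.5000
  = 0.8113 bits
H(B) = -[(5/16)·log₂(5/16) + (3/16)·log₂(3/16) + (1/2)·log₂(1/2)]
  = 0.5244 + 0.4528 + 0.5000
  = 1.4772 bits
H(A,B) = -[(15/64)·log₂(15/64) + (9/64)·log₂(9/64) + (3/8)·log₂(3/8) + (5/64)·log₂(5/64) + (3/64)·log₂(3/64) + (1/8)·log₂(1/8)]
  = 0.4906 + 0.3980 + 0.5306 + 0.2873 + 0.2070 + 0.3750
  = 2.2885 bits

I(A;B) = H(A) + H(B) - H(A,B)
  = 0.8113 + 1.4772 - 2.2885
  = 0.0000 bits

No. I(A;B) = 0.0000 bits, which is ≤ 0.1 bits.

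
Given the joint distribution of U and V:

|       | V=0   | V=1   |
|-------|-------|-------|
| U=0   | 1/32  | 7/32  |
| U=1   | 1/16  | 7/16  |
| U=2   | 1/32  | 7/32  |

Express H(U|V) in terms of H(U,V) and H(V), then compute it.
H(U|V) = H(U,V) - H(V)

Marginal P(V) (column sums):
  P(V=0) = 1/32 + 1/16 + 1/32 = 1/8
  P(V=1) = 7/32 + 7/16 + 7/32 = 7/8

H(U,V) = -[(1/32)·log₂(1/32) + (7/32)·log₂(7/32) + (1/16)·log₂(1/16) + (7/16)·log₂(7/16) + (1/32)·log₂(1/32) + (7/32)·log₂(7/32)]
  = 0.1563 + 0.4796 + 0.2500 + 0.5218 + 0.1563 + 0.4796
  = 2.0436 bits
H(V) = -[(1/8)·log₂(1/8) + (7/8)·log₂(7/8)]
  = 0.3750 + 0.1686
  = 0.5436 bits

H(U|V) = 2.0436 - 0.5436 = 1.5000 bits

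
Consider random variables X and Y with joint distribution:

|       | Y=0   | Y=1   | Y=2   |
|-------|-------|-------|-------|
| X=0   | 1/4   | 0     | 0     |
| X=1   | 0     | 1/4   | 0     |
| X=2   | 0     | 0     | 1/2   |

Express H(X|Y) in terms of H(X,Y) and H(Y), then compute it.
H(X|Y) = H(X,Y) - H(Y)

Marginal P(Y) (column sums):
  P(Y=0) = 1/4 + 0 + 0 = 1/4
  P(Y=1) = 0 + 1/4 + 0 = 1/4
  P(Y=2) = 0 + 0 + 1/2 = 1/2

H(X,Y) = -[(1/4)·log₂(1/4) + (1/4)·log₂(1/4) + (1/2)·log₂(1/2)]
  = 0.5000 + 0.5000 + 0.5000
  = 1.5000 bits
H(Y) = -[(1/4)·log₂(1/4) + (1/4)·log₂(1/4) + (1/2)·log₂(1/2)]
  = 0.5000 + 0.5000 + 0.5000
  = 1.5000 bits

H(X|Y) = 1.5000 - 1.5000 = 0.0000 bits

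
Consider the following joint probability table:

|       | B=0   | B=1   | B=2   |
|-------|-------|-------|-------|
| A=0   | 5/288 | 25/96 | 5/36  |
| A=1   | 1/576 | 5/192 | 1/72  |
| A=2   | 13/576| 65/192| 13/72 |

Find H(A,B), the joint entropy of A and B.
H(A,B) = -Σ P(A,B) log₂ P(A,B), summed over the non-zero cells:
H(A,B) = -[(5/288)·log₂(5/288) + (25/96)·log₂(25/96) + (5/36)·log₂(5/36) + (1/576)·log₂(1/576) + (5/192)·log₂(5/192) + (1/72)·log₂(1/72) + (13/576)·log₂(13/576) + (65/192)·log₂(65/192) + (13/72)·log₂(13/72)]
  = 0.1015 + 0.5055 + 0.3956 + 0.0159 + 0.1371 + 0.0857 + 0.1234 + 0.5290 + 0.4459
  = 2.3396 bits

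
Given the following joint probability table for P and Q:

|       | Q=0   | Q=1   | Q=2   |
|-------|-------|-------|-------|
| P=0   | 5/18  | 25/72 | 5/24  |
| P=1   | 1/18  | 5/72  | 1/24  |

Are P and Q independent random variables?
Marginal P(P) (row sums):
  P(P=0) = 5/18 + 25/72 + 5/24 = 5/6
  P(P=1) = 1/18 + 5/72 + 1/24 = 1/6
Marginal P(Q) (column sums):
  P(Q=0) = 5/18 + 1/18 = 1/3
  P(Q=1) = 25/72 + 5/72 = 5/12
  P(Q=2) = 5/24 + 1/24 = 1/4

P and Q are independent iff P(P=i,Q=j) = P(P=i)·P(Q=j) for every cell.
  P(P=0)·P(Q=0) = 5/6 × 1/3 = 5/18 = P(P=0,Q=0) ✓
  P(P=0)·P(Q=1) = 5/6 × 5/12 = 25/72 = P(P=0,Q=1) ✓
  P(P=0)·P(Q=2) = 5/6 × 1/4 = 5/24 = P(P=0,Q=2) ✓
  P(P=1)·P(Q=0) = 1/6 × 1/3 = 1/18 = P(P=1,Q=0) ✓
  P(P=1)·P(Q=1) = 1/6 × 5/12 = 5/72 = P(P=1,Q=1) ✓
  P(P=1)·P(Q=2) = 1/6 × 1/4 = 1/24 = P(P=1,Q=2) ✓

Yes, P and Q are independent: every cell factors, so I(P;Q) = 0 bits.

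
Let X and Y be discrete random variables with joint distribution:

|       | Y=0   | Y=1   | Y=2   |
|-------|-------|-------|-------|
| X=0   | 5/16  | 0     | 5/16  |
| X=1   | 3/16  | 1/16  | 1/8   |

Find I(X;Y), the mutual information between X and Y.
Marginal P(X) (row sums):
  P(X=0) = 5/16 + 0 + 5/16 = 5/8
  P(X=1) = 3/16 + 1/16 + 1/8 = 3/8
Marginal P(Y) (column sums):
  P(Y=0) = 5/16 + 3/16 = 1/2
  P(Y=1) = 0 + 1/16 = 1/16
  P(Y=2) = 5/16 + 1/8 = 7/16

H(X) = -[(5/8)·log₂(5/8) + (3/8)·log₂(3/8)]
  = 0.4238 + 0.5306
  = 0.9544 bits
H(Y) = -[(1/2)·log₂(1/2) + (1/16)·log₂(1/16) + (7/16)·log₂(7/16)]
  = 0.5000 + 0.2500 + 0.5218
  = 1.2718 bits
H(X,Y) = -[(5/16)·log₂(5/16) + (5/16)·log₂(5/16) + (3/16)·log₂(3/16) + (1/16)·log₂(1/16) + (1/8)·log₂(1/8)]
  = 0.5244 + 0.5244 + 0.4528 + 0.2500 + 0.3750
  = 2.1266 bits

I(X;Y) = H(X) + H(Y) - H(X,Y)
  = 0.9544 + 1.2718 - 2.1266
  = 0.0996 bits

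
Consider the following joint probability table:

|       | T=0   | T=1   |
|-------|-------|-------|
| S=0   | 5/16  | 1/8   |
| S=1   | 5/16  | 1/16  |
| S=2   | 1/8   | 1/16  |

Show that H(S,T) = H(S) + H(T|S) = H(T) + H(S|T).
Marginal P(S) (row sums):
  P(S=0) = 5/16 + 1/8 = 7/16
  P(S=1) = 5/16 + 1/16 = 3/8
  P(S=2) = 1/8 + 1/16 = 3/16
Marginal P(T) (column sums):
  P(T=0) = 5/16 + 5/16 + 1/8 = 3/4
  P(T=1) = 1/8 + 1/16 + 1/16 = 1/4

Decomposition 1: H(S) + H(T|S)
H(S) = -[(7/16)·log₂(7/16) + (3/8)·log₂(3/8) + (3/16)·log₂(3/16)]
  = 0.5218 + 0.5306 + 0.4528
  = 1.5052 bits
H(T|S) = -Σ P(S,T)·log₂ P(T|S), where P(T|S) = P(S,T) / P(S)
  (S=0,T=0): P(T|S) = (5/16)/(7/16) = 5/7;  -(5/16)·log₂(5/7) = 0.1517
  (S=0,T=1): P(T|S) = (1/8)/(7/16) = 2/7;  -(1/8)·log₂(2/7) = 0.2259
  (S=1,T=0): P(T|S) = (5/16)/(3/8) = 5/6;  -(5/16)·log₂(5/6) = 0.0822
  (S=1,T=1): P(T|S) = (1/16)/(3/8) = 1/6;  -(1/16)·log₂(1/6) = 0.1616
  (S=2,T=0): P(T|S) = (1/8)/(3/16) = 2/3;  -(1/8)·log₂(2/3) = 0.0731
  (S=2,T=1): P(T|S) = (1/16)/(3/16) = 1/3;  -(1/16)·log₂(1/3) = 0.0991
H(T|S) = 0.1517 + 0.2259 + 0.0822 + 0.1616 + 0.0731 + 0.0991
  = 0.7936 bits
H(S) + H(T|S) = 1.5052 + 0.7936 = 2.2988 bits

Decomposition 2: H(T) + H(S|T)
H(T) = -[(3/4)·log₂(3/4) + (1/4)·log₂(1/4)]
  = 0.3113 + 0.5000
  = 0.8113 bits
H(S|T) = -Σ P(S,T)·log₂ P(S|T), where P(S|T) = P(S,T) / P(T)
  (S=0,T=0): P(S|T) = (5/16)/(3/4) = 5/12;  -(5/16)·log₂(5/12) = 0.3947
  (S=0,T=1): P(S|T) = (1/8)/(1/4) = 1/2;  -(1/8)·log₂(1/2) = 0.1250
  (S=1,T=0): P(S|T) = (5/16)/(3/4) = 5/12;  -(5/16)·log₂(5/12) = 0.3947
  (S=1,T=1): P(S|T) = (1/16)/(1/4) = 1/4;  -(1/16)·log₂(1/4) = 0.1250
  (S=2,T=0): P(S|T) = (1/8)/(3/4) = 1/6;  -(1/8)·log₂(1/6) = 0.3231
  (S=2,T=1): P(S|T) = (1/16)/(1/4) = 1/4;  -(1/16)·log₂(1/4) = 0.1250
H(S|T) = 0.3947 + 0.1250 + 0.3947 + 0.1250 + 0.3231 + 0.1250
  = 1.4875 bits
H(T) + H(S|T) = 0.8113 + 1.4875 = 2.2988 bits

Direct computation of the joint entropy:
H(S,T) = -[(5/16)·log₂(5/16) + (1/8)·log₂(1/8) + (5/16)·log₂(5/16) + (1/16)·log₂(1/16) + (1/8)·log₂(1/8) + (1/16)·log₂(1/16)]
  = 0.5244 + 0.3750 + 0.5244 + 0.2500 + 0.3750 + 0.2500
  = 2.2988 bits

All three agree: H(S,T) = 2.2988 bits ✓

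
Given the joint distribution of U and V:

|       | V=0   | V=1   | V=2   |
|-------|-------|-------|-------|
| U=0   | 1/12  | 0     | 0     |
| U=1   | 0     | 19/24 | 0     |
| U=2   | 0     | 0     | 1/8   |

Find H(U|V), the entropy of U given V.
Marginal P(V) (column sums):
  P(V=0) = 1/12 + 0 + 0 = 1/12
  P(V=1) = 0 + 19/24 + 0 = 19/24
  P(V=2) = 0 + 0 + 1/8 = 1/8

H(U|V) = -Σ P(U,V)·log₂ P(U|V), where P(U|V) = P(U,V) / P(V)
  (cells with P(U,V) = 0 contribute 0)
  (U=0,V=0): P(U|V) = (1/12)/(1/12) = 1;  -(1/12)·log₂(1) = 0.0000
  (U=1,V=1): P(U|V) = (19/24)/(19/24) = 1;  -(19/24)·log₂(1) = 0.0000
  (U=2,V=2): P(U|V) = (1/8)/(1/8) = 1;  -(1/8)·log₂(1) = 0.0000
H(U|V) = 0.0000 + 0.0000 + 0.0000
  = 0.0000 bits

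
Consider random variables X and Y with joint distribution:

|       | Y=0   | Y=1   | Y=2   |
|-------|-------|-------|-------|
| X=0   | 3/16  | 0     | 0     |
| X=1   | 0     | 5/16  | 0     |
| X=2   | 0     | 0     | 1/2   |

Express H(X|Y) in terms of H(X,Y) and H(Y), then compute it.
H(X|Y) = H(X,Y) - H(Y)

Marginal P(Y) (column sums):
  P(Y=0) = 3/16 + 0 + 0 = 3/16
  P(Y=1) = 0 + 5/16 + 0 = 5/16
  P(Y=2) = 0 + 0 + 1/2 = 1/2

H(X,Y) = -[(3/16)·log₂(3/16) + (5/16)·log₂(5/16) + (1/2)·log₂(1/2)]
  = 0.4528 + 0.5244 + 0.5000
  = 1.4772 bits
H(Y) = -[(3/16)·log₂(3/16) + (5/16)·log₂(5/16) + (1/2)·log₂(1/2)]
  = 0.4528 + 0.5244 + 0.5000
  = 1.4772 bits

H(X|Y) = 1.4772 - 1.4772 = 0.0000 bits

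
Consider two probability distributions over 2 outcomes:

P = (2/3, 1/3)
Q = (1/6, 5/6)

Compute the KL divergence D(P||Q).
D(P||Q) = Σ P(i) log₂(P(i)/Q(i))
  i=0: (2/3) × log₂((2/3)/(1/6)) = (2/3) × log₂(4) = 1.3333
  i=1: (1/3) × log₂((1/3)/(5/6)) = (1/3) × log₂(2/5) = -0.4406
D(P||Q) = 1.3333 - 0.4406
  = 0.8927 bits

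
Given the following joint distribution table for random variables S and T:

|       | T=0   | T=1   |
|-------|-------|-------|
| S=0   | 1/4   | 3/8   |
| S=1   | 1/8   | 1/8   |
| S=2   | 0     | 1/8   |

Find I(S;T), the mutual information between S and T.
Marginal P(S) (row sums):
  P(S=0) = 1/4 + 3/8 = 5/8
  P(S=1) = 1/8 + 1/8 = 1/4
  P(S=2) = 0 + 1/8 = 1/8
Marginal P(T) (column sums):
  P(T=0) = 1/4 + 1/8 + 0 = 3/8
  P(T=1) = 3/8 + 1/8 + 1/8 = 5/8

H(S) = -[(5/8)·log₂(5/8) + (1/4)·log₂(1/4) + (1/8)·log₂(1/8)]
  = 0.4238 + 0.5000 + 0.3750
  = 1.2988 bits
H(T) = -[(3/8)·log₂(3/8) + (5/8)·log₂(5/8)]
  = 0.5306 + 0.4238
  = 0.9544 bits
H(S,T) = -[(1/4)·log₂(1/4) + (3/8)·log₂(3/8) + (1/8)·log₂(1/8) + (1/8)·log₂(1/8) + (1/8)·log₂(1/8)]
  = 0.5000 + 0.5306 + 0.3750 + 0.3750 + 0.3750
  = 2.1556 bits

I(S;T) = H(S) + H(T) - H(S,T)
  = 1.2988 + 0.9544 - 2.1556
  = 0.0976 bits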